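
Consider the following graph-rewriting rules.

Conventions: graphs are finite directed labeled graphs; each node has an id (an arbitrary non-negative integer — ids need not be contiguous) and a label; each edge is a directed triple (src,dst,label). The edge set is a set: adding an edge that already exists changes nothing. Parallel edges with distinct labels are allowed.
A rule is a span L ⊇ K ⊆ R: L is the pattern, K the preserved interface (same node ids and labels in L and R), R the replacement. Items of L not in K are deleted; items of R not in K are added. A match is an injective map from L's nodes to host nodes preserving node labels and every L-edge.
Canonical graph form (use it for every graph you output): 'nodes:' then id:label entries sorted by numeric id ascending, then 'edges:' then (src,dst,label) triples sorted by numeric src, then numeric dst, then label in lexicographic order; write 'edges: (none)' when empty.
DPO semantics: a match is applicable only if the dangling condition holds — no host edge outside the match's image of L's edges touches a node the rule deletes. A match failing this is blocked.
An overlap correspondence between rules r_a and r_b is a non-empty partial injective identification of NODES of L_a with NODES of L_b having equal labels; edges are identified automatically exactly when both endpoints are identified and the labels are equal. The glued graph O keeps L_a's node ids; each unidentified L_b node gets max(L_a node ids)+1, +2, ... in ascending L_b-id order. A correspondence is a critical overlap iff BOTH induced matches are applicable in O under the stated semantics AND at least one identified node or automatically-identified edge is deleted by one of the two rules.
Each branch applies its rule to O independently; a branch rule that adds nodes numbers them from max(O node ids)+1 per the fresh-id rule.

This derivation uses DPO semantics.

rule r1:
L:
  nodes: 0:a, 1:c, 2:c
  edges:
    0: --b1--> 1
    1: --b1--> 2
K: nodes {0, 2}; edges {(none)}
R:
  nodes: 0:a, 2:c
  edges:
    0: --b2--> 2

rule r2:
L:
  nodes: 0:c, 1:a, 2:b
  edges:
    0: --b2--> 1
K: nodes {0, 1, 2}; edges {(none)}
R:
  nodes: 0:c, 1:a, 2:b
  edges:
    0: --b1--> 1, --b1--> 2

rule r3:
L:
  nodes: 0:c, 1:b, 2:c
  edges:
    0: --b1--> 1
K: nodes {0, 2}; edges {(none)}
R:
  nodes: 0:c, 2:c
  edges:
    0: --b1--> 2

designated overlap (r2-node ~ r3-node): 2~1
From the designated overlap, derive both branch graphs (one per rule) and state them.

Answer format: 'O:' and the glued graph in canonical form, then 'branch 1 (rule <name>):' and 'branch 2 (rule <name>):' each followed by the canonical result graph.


O:
nodes: 0:c, 1:a, 2:b, 3:c, 4:c
edges: (0,1,b2); (3,2,b1)
branch 1 (rule r2):
nodes: 0:c, 1:a, 2:b, 3:c, 4:c
edges: (0,1,b1); (0,2,b1); (3,2,b1)
branch 2 (rule r3):
nodes: 0:c, 1:a, 3:c, 4:c
edges: (0,1,b2); (3,4,b1)


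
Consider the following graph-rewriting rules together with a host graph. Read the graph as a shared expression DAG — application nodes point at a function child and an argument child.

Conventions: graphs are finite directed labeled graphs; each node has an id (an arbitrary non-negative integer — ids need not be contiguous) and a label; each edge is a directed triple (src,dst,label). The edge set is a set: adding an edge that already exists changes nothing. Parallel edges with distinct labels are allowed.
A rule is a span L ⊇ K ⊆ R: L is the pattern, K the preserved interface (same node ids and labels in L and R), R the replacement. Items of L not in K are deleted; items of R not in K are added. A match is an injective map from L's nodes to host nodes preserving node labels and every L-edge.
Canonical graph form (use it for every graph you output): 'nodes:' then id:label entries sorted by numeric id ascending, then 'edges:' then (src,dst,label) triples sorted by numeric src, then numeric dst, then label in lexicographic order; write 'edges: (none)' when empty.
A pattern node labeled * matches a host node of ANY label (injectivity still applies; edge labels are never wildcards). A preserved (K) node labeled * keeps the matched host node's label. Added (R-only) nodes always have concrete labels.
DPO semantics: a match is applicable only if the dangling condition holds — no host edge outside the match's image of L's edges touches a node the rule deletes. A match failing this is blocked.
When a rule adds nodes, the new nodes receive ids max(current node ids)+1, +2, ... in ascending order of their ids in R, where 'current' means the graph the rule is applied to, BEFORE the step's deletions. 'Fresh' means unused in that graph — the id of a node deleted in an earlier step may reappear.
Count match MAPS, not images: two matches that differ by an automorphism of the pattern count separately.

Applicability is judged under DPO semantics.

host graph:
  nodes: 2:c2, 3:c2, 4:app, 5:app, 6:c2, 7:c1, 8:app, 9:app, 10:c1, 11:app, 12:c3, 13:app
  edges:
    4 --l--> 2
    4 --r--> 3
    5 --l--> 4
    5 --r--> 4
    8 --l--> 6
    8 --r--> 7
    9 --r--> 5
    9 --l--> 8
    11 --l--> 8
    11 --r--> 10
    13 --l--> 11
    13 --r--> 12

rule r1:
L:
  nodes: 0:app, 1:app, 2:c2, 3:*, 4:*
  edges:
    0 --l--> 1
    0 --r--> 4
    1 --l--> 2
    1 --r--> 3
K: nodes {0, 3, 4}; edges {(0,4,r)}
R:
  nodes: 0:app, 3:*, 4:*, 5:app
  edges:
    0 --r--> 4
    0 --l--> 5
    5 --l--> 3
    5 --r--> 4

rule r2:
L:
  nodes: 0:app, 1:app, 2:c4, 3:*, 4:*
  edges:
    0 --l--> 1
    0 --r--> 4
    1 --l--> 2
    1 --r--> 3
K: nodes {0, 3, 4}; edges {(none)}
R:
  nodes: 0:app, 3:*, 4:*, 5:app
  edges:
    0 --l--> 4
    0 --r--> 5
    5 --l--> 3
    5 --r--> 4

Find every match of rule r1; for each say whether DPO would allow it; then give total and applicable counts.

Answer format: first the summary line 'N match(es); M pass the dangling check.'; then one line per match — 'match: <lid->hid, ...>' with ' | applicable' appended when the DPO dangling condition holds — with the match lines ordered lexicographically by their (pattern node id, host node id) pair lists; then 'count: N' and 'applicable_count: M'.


2 match(es); 0 pass the dangling check.
match: 0->9, 1->8, 2->6, 3->7, 4->5
match: 0->11, 1->8, 2->6, 3->7, 4->10
count: 2
applicable_count: 0


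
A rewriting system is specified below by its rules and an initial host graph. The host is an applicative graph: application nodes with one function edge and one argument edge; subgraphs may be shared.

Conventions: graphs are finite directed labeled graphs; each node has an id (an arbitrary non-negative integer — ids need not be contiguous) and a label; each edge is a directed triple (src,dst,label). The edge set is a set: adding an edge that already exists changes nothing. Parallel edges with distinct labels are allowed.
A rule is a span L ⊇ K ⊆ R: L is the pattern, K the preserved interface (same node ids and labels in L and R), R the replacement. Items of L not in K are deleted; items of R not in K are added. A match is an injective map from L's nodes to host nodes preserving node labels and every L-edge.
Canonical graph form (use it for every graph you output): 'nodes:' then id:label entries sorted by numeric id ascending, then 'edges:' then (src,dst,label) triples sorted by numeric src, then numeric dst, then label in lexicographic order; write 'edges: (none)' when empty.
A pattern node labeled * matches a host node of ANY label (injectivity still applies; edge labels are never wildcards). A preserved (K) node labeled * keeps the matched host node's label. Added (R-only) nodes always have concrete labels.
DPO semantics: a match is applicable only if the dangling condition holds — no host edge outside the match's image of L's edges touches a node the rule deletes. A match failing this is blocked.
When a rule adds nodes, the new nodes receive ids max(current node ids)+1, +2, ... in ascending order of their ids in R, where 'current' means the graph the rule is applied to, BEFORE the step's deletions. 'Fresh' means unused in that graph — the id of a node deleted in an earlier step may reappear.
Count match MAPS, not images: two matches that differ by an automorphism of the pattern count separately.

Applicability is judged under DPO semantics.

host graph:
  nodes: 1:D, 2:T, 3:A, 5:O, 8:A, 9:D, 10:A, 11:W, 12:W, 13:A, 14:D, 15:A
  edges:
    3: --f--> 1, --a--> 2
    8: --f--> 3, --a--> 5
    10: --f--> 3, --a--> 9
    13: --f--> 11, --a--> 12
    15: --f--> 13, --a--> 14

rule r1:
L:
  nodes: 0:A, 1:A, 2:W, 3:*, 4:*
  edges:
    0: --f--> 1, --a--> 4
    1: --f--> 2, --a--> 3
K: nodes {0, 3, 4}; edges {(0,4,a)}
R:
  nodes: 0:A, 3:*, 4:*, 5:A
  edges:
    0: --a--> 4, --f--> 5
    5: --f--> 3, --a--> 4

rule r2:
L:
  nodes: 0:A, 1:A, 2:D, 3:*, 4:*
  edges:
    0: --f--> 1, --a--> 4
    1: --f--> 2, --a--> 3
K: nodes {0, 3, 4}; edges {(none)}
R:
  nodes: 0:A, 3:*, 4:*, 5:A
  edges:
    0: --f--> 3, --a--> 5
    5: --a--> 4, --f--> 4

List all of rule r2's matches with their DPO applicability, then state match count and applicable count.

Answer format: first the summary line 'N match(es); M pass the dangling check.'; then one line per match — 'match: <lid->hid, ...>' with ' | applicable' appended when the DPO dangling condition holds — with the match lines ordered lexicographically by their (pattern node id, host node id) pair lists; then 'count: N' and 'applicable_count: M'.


2 match(es); 0 pass the dangling check.
match: 0->8, 1->3, 2->1, 3->2, 4->5
match: 0->10, 1->3, 2->1, 3->2, 4->9
count: 2
applicable_count: 0


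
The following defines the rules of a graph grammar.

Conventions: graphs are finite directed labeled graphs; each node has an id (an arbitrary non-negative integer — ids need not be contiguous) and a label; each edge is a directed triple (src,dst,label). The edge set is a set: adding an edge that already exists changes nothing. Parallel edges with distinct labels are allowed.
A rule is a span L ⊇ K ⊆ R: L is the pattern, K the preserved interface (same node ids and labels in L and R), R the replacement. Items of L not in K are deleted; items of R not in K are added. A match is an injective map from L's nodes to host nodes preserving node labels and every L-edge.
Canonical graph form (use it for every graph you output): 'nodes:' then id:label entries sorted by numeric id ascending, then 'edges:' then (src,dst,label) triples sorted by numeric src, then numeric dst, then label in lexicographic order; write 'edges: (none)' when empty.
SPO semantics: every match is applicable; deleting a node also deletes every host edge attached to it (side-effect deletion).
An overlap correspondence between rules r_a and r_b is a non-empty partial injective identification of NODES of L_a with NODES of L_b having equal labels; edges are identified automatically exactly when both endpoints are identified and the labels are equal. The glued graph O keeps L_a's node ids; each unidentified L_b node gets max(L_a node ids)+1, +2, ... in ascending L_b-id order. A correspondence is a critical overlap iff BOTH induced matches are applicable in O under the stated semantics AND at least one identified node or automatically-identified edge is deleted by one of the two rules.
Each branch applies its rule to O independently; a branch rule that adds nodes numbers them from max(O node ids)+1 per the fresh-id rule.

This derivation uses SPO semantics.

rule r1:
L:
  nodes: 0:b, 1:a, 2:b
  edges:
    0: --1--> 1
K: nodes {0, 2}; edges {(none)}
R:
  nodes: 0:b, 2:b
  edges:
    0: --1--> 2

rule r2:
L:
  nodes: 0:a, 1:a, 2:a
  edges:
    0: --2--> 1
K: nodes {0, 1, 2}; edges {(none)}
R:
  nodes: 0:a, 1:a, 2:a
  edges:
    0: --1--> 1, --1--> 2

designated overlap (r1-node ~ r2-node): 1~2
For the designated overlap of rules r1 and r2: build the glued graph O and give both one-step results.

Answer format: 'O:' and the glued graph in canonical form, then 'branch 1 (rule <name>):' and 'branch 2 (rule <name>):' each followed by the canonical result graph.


O:
nodes: 0:b, 1:a, 2:b, 3:a, 4:a
edges: (0,1,1); (3,4,2)
branch 1 (rule r1):
nodes: 0:b, 2:b, 3:a, 4:a
edges: (0,2,1); (3,4,2)
branch 2 (rule r2):
nodes: 0:b, 1:a, 2:b, 3:a, 4:a
edges: (0,1,1); (3,1,1); (3,4,1)


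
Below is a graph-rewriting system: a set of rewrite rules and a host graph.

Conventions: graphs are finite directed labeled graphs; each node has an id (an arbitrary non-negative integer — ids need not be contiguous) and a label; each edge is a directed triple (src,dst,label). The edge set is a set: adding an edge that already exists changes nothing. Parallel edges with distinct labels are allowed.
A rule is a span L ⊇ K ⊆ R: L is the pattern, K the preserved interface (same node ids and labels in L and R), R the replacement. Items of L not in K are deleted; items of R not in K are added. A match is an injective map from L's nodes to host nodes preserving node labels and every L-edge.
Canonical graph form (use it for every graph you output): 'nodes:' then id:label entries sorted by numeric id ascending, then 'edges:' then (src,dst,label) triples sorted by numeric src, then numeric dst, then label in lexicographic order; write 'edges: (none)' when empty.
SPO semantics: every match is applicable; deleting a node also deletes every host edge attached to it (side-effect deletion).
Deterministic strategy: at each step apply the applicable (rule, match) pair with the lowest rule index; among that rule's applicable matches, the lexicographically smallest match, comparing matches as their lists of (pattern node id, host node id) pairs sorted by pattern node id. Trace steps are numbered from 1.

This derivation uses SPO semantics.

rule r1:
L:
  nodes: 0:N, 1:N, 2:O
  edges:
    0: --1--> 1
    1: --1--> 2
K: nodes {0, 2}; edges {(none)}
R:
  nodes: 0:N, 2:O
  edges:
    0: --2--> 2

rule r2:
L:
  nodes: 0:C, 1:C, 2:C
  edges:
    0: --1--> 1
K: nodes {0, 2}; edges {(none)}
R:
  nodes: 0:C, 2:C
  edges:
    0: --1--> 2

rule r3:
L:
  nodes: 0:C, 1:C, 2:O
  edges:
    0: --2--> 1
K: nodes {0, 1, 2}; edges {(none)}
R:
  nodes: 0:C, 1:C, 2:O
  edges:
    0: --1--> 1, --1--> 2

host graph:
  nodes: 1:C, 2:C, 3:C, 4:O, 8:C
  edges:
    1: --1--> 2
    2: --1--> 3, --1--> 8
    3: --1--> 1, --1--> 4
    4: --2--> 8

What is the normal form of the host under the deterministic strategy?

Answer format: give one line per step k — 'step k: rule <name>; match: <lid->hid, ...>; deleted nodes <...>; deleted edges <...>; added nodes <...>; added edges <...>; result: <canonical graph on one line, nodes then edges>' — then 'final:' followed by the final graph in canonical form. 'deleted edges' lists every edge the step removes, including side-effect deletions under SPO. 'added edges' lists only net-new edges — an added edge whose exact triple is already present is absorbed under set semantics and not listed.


step 1: rule r2; match: 0->1, 1->2, 2->3; deleted nodes 2; deleted edges (1,2,1); (2,3,1); (2,8,1); added nodes (none); added edges (1,3,1); result: nodes: 1:C, 3:C, 4:O, 8:C edges: (1,3,1); (3,1,1); (3,4,1); (4,8,2)
step 2: rule r2; match: 0->1, 1->3, 2->8; deleted nodes 3; deleted edges (1,3,1); (3,1,1); (3,4,1); added nodes (none); added edges (1,8,1); result: nodes: 1:C, 4:O, 8:C edges: (1,8,1); (4,8,2)
final:
nodes: 1:C, 4:O, 8:C
edges: (1,8,1); (4,8,2)


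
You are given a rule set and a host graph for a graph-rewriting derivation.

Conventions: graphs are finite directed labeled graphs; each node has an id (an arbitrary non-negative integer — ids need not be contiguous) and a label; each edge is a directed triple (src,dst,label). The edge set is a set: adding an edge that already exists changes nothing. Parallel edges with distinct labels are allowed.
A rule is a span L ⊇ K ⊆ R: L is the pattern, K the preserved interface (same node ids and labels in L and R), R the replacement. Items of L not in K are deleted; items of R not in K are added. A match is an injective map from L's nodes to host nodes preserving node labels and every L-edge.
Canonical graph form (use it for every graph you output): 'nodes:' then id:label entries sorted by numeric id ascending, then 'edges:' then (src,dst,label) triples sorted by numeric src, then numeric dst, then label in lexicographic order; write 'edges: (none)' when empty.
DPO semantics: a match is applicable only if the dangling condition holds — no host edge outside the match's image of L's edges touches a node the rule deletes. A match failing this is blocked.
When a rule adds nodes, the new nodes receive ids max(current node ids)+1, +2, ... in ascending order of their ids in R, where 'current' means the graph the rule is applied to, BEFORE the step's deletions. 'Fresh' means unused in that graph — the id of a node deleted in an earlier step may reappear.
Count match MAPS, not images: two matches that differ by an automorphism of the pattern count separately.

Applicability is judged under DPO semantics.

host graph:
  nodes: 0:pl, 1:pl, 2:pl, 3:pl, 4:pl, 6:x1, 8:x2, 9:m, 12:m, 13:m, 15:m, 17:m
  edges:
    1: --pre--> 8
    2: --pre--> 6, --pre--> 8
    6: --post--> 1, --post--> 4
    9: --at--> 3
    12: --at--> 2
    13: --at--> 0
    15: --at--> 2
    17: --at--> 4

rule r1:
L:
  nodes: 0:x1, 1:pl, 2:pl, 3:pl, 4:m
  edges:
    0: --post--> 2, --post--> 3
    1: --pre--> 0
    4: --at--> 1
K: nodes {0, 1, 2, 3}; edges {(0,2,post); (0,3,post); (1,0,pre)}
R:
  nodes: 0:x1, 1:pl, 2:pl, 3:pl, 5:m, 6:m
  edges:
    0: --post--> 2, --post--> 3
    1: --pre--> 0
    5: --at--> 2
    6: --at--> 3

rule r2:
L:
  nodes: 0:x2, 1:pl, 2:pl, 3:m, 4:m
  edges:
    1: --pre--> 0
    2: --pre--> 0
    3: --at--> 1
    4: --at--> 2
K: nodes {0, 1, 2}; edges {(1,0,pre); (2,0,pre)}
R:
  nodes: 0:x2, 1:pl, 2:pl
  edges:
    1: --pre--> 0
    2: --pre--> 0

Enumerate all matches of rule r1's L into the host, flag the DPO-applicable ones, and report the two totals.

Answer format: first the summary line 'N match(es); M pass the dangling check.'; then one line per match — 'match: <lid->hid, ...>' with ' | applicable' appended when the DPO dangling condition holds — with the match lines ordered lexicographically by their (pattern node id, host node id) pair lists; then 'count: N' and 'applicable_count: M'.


4 match(es); 4 pass the dangling check.
match: 0->6, 1->2, 2->1, 3->4, 4->12 | applicable
match: 0->6, 1->2, 2->1, 3->4, 4->15 | applicable
match: 0->6, 1->2, 2->4, 3->1, 4->12 | applicable
match: 0->6, 1->2, 2->4, 3->1, 4->15 | applicable
count: 4
applicable_count: 4


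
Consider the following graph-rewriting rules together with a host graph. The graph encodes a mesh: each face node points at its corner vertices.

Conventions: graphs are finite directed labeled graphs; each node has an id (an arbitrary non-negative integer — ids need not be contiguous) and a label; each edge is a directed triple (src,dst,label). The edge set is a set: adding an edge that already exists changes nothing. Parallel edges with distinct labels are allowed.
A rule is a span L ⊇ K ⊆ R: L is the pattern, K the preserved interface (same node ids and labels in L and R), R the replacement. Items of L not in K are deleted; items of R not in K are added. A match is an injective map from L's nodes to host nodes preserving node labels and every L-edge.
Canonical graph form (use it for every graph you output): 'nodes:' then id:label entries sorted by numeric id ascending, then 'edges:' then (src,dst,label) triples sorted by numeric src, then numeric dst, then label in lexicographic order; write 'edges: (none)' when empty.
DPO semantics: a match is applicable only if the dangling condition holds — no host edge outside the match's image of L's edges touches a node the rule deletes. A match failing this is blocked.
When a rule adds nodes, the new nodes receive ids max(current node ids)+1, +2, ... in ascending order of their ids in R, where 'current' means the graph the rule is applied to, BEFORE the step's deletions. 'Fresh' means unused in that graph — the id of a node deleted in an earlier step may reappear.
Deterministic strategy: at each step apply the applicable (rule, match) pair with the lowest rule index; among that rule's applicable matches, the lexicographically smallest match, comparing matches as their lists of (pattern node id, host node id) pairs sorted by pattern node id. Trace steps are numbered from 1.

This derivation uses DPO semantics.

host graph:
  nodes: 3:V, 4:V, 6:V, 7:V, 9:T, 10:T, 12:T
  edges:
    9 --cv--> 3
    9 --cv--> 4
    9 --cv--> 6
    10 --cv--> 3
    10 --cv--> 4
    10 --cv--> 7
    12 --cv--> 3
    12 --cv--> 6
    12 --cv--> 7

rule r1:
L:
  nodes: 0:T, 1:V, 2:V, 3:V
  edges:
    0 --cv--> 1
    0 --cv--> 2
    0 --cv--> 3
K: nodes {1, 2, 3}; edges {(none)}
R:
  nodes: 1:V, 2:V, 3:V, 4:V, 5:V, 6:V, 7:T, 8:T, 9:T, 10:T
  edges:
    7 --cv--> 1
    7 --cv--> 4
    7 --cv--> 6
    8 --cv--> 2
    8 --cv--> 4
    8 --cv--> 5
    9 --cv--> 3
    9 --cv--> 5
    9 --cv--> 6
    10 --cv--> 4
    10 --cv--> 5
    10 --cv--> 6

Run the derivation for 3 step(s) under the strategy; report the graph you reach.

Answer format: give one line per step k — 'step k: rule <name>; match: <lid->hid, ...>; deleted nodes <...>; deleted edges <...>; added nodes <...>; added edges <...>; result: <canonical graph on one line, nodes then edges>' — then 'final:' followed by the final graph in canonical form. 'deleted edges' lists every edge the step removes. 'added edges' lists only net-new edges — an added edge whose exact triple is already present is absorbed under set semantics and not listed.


step 1: rule r1; match: 0->9, 1->3, 2->4, 3->6; deleted nodes 9; deleted edges (9,3,cv); (9,4,cv); (9,6,cv); added nodes 13, 14, 15, 16, 17, 18, 19; added edges (16,3,cv); (16,13,cv); (16,15,cv); (17,4,cv); (17,13,cv); (17,14,cv); (18,6,cv); (18,14,cv); (18,15,cv); (19,13,cv); (19,14,cv); (19,15,cv); result: nodes: 3:V, 4:V, 6:V, 7:V, 10:T, 12:T, 13:V, 14:V, 15:V, 16:T, 17:T, 18:T, 19:T edges: (10,3,cv); (10,4,cv); (10,7,cv); (12,3,cv); (12,6,cv); (12,7,cv); (16,3,cv); (16,13,cv); (16,15,cv); (17,4,cv); (17,13,cv); (17,14,cv); (18,6,cv); (18,14,cv); (18,15,cv); (19,13,cv); (19,14,cv); (19,15,cv)
step 2: rule r1; match: 0->10, 1->3, 2->4, 3->7; deleted nodes 10; deleted edges (10,3,cv); (10,4,cv); (10,7,cv); added nodes 20, 21, 22, 23, 24, 25, 26; added edges (23,3,cv); (23,20,cv); (23,22,cv); (24,4,cv); (24,20,cv); (24,21,cv); (25,7,cv); (25,21,cv); (25,22,cv); (26,20,cv); (26,21,cv); (26,22,cv); result: nodes: 3:V, 4:V, 6:V, 7:V, 12:T, 13:V, 14:V, 15:V, 16:T, 17:T, 18:T, 19:T, 20:V, 21:V, 22:V, 23:T, 24:T, 25:T, 26:T edges: (12,3,cv); (12,6,cv); (12,7,cv); (16,3,cv); (16,13,cv); (16,15,cv); (17,4,cv); (17,13,cv); (17,14,cv); (18,6,cv); (18,14,cv); (18,15,cv); (19,13,cv); (19,14,cv); (19,15,cv); (23,3,cv); (23,20,cv); (23,22,cv); (24,4,cv); (24,20,cv); (24,21,cv); (25,7,cv); (25,21,cv); (25,22,cv); (26,20,cv); (26,21,cv); (26,22,cv)
step 3: rule r1; match: 0->12, 1->3, 2->6, 3->7; deleted nodes 12; deleted edges (12,3,cv); (12,6,cv); (12,7,cv); added nodes 27, 28, 29, 30, 31, 32, 33; added edges (30,3,cv); (30,27,cv); (30,29,cv); (31,6,cv); (31,27,cv); (31,28,cv); (32,7,cv); (32,28,cv); (32,29,cv); (33,27,cv); (33,28,cv); (33,29,cv); result: nodes: 3:V, 4:V, 6:V, 7:V, 13:V, 14:V, 15:V, 16:T, 17:T, 18:T, 19:T, 20:V, 21:V, 22:V, 23:T, 24:T, 25:T, 26:T, 27:V, 28:V, 29:V, 30:T, 31:T, 32:T, 33:T edges: (16,3,cv); (16,13,cv); (16,15,cv); (17,4,cv); (17,13,cv); (17,14,cv); (18,6,cv); (18,14,cv); (18,15,cv); (19,13,cv); (19,14,cv); (19,15,cv); (23,3,cv); (23,20,cv); (23,22,cv); (24,4,cv); (24,20,cv); (24,21,cv); (25,7,cv); (25,21,cv); (25,22,cv); (26,20,cv); (26,21,cv); (26,22,cv); (30,3,cv); (30,27,cv); (30,29,cv); (31,6,cv); (31,27,cv); (31,28,cv); (32,7,cv); (32,28,cv); (32,29,cv); (33,27,cv); (33,28,cv); (33,29,cv)
final:
nodes: 3:V, 4:V, 6:V, 7:V, 13:V, 14:V, 15:V, 16:T, 17:T, 18:T, 19:T, 20:V, 21:V, 22:V, 23:T, 24:T, 25:T, 26:T, 27:V, 28:V, 29:V, 30:T, 31:T, 32:T, 33:T
edges: (16,3,cv); (16,13,cv); (16,15,cv); (17,4,cv); (17,13,cv); (17,14,cv); (18,6,cv); (18,14,cv); (18,15,cv); (19,13,cv); (19,14,cv); (19,15,cv); (23,3,cv); (23,20,cv); (23,22,cv); (24,4,cv); (24,20,cv); (24,21,cv); (25,7,cv); (25,21,cv); (25,22,cv); (26,20,cv); (26,21,cv); (26,22,cv); (30,3,cv); (30,27,cv); (30,29,cv); (31,6,cv); (31,27,cv); (31,28,cv); (32,7,cv); (32,28,cv); (32,29,cv); (33,27,cv); (33,28,cv); (33,29,cv)


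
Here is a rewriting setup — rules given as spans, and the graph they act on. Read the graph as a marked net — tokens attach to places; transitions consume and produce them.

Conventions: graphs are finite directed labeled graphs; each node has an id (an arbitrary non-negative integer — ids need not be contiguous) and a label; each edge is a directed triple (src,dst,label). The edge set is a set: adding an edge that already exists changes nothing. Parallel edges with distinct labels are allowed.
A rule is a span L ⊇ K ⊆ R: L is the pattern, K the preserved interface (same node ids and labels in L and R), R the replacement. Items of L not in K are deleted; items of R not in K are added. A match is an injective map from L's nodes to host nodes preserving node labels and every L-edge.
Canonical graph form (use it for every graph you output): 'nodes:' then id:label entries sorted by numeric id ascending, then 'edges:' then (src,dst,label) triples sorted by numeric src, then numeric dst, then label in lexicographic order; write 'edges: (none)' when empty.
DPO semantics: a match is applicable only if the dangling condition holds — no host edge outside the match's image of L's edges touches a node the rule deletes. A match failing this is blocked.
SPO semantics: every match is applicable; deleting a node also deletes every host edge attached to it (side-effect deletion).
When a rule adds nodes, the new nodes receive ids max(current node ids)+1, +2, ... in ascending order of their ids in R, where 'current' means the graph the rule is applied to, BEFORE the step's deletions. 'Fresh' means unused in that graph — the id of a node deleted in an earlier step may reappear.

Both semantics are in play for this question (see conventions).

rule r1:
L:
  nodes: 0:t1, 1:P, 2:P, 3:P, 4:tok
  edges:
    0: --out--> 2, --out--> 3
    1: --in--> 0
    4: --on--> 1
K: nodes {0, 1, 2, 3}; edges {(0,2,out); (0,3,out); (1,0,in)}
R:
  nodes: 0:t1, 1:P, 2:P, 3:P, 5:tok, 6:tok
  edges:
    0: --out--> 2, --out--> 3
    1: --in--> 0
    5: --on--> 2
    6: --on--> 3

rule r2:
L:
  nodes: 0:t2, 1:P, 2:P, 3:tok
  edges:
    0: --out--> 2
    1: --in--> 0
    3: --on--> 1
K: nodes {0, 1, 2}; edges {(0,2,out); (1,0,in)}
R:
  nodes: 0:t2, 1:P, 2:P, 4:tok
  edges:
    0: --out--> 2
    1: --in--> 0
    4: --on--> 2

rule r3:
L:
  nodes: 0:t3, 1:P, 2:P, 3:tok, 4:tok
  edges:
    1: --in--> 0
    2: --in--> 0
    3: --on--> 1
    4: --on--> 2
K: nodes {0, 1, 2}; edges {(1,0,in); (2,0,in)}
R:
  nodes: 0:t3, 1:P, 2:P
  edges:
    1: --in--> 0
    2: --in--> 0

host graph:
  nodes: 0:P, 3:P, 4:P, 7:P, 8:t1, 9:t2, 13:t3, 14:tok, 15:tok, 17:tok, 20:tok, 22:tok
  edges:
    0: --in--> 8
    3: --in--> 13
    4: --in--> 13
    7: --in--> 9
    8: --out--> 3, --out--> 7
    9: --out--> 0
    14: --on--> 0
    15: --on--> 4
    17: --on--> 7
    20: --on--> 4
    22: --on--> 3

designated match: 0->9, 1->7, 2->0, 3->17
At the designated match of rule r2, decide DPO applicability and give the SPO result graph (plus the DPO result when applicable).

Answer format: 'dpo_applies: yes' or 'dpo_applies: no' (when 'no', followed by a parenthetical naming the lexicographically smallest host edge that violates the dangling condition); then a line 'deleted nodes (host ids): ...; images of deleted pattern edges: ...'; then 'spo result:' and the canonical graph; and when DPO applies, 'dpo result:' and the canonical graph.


dpo_applies: yes
deleted nodes (host ids): 17; images of deleted pattern edges: (17,7,on)
spo result:
nodes: 0:P, 3:P, 4:P, 7:P, 8:t1, 9:t2, 13:t3, 14:tok, 15:tok, 20:tok, 22:tok, 23:tok
edges: (0,8,in); (3,13,in); (4,13,in); (7,9,in); (8,3,out); (8,7,out); (9,0,out); (14,0,on); (15,4,on); (20,4,on); (22,3,on); (23,0,on)
dpo result:
nodes: 0:P, 3:P, 4:P, 7:P, 8:t1, 9:t2, 13:t3, 14:tok, 15:tok, 20:tok, 22:tok, 23:tok
edges: (0,8,in); (3,13,in); (4,13,in); (7,9,in); (8,3,out); (8,7,out); (9,0,out); (14,0,on); (15,4,on); (20,4,on); (22,3,on); (23,0,on)


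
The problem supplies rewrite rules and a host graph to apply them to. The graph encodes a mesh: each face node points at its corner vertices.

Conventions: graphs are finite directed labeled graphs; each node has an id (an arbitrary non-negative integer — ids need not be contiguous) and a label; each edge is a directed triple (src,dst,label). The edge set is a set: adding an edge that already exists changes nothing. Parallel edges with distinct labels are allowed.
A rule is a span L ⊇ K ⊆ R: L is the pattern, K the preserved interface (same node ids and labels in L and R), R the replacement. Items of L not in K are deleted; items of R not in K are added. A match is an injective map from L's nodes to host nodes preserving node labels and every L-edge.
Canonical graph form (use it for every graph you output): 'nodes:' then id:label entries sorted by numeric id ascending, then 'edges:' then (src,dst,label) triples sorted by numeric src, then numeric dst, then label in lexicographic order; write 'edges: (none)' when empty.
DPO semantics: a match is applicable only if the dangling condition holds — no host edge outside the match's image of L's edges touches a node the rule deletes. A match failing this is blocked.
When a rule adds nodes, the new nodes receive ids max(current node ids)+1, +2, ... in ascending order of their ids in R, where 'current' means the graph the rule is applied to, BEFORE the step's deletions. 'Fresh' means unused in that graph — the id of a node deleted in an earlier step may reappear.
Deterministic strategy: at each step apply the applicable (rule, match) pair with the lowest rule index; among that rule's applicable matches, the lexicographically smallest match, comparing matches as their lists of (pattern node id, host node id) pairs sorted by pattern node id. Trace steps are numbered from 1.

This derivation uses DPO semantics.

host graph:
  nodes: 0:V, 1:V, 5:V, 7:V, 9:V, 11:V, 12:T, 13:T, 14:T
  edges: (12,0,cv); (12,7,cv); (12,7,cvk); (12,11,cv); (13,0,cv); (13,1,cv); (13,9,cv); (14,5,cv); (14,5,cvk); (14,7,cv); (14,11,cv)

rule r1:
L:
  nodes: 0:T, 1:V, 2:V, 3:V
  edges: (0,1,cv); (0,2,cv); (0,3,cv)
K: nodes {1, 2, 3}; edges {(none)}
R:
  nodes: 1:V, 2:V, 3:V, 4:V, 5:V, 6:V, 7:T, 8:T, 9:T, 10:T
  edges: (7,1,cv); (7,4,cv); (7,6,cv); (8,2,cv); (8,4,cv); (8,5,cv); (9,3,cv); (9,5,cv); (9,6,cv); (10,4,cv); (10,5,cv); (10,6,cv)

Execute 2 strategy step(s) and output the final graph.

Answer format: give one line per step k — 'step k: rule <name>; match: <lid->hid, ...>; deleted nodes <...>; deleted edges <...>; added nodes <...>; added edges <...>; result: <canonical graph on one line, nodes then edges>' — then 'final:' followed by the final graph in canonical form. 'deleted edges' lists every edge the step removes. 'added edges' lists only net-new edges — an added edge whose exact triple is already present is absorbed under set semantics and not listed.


step 1: rule r1; match: 0->13, 1->0, 2->1, 3->9; deleted nodes 13; deleted edges (13,0,cv); (13,1,cv); (13,9,cv); added nodes 15, 16, 17, 18, 19, 20, 21; added edges (18,0,cv); (18,15,cv); (18,17,cv); (19,1,cv); (19,15,cv); (19,16,cv); (20,9,cv); (20,16,cv); (20,17,cv); (21,15,cv); (21,16,cv); (21,17,cv); result: nodes: 0:V, 1:V, 5:V, 7:V, 9:V, 11:V, 12:T, 14:T, 15:V, 16:V, 17:V, 18:T, 19:T, 20:T, 21:T edges: (12,0,cv); (12,7,cv); (12,7,cvk); (12,11,cv); (14,5,cv); (14,5,cvk); (14,7,cv); (14,11,cv); (18,0,cv); (18,15,cv); (18,17,cv); (19,1,cv); (19,15,cv); (19,16,cv); (20,9,cv); (20,16,cv); (20,17,cv); (21,15,cv); (21,16,cv); (21,17,cv)
step 2: rule r1; match: 0->18, 1->0, 2->15, 3->17; deleted nodes 18; deleted edges (18,0,cv); (18,15,cv); (18,17,cv); added nodes 22, 23, 24, 25, 26, 27, 28; added edges (25,0,cv); (25,22,cv); (25,24,cv); (26,15,cv); (26,22,cv); (26,23,cv); (27,17,cv); (27,23,cv); (27,24,cv); (28,22,cv); (28,23,cv); (28,24,cv); result: nodes: 0:V, 1:V, 5:V, 7:V, 9:V, 11:V, 12:T, 14:T, 15:V, 16:V, 17:V, 19:T, 20:T, 21:T, 22:V, 23:V, 24:V, 25:T, 26:T, 27:T, 28:T edges: (12,0,cv); (12,7,cv); (12,7,cvk); (12,11,cv); (14,5,cv); (14,5,cvk); (14,7,cv); (14,11,cv); (19,1,cv); (19,15,cv); (19,16,cv); (20,9,cv); (20,16,cv); (20,17,cv); (21,15,cv); (21,16,cv); (21,17,cv); (25,0,cv); (25,22,cv); (25,24,cv); (26,15,cv); (26,22,cv); (26,23,cv); (27,17,cv); (27,23,cv); (27,24,cv); (28,22,cv); (28,23,cv); (28,24,cv)
final:
nodes: 0:V, 1:V, 5:V, 7:V, 9:V, 11:V, 12:T, 14:T, 15:V, 16:V, 17:V, 19:T, 20:T, 21:T, 22:V, 23:V, 24:V, 25:T, 26:T, 27:T, 28:T
edges: (12,0,cv); (12,7,cv); (12,7,cvk); (12,11,cv); (14,5,cv); (14,5,cvk); (14,7,cv); (14,11,cv); (19,1,cv); (19,15,cv); (19,16,cv); (20,9,cv); (20,16,cv); (20,17,cv); (21,15,cv); (21,16,cv); (21,17,cv); (25,0,cv); (25,22,cv); (25,24,cv); (26,15,cv); (26,22,cv); (26,23,cv); (27,17,cv); (27,23,cv); (27,24,cv); (28,22,cv); (28,23,cv); (28,24,cv)


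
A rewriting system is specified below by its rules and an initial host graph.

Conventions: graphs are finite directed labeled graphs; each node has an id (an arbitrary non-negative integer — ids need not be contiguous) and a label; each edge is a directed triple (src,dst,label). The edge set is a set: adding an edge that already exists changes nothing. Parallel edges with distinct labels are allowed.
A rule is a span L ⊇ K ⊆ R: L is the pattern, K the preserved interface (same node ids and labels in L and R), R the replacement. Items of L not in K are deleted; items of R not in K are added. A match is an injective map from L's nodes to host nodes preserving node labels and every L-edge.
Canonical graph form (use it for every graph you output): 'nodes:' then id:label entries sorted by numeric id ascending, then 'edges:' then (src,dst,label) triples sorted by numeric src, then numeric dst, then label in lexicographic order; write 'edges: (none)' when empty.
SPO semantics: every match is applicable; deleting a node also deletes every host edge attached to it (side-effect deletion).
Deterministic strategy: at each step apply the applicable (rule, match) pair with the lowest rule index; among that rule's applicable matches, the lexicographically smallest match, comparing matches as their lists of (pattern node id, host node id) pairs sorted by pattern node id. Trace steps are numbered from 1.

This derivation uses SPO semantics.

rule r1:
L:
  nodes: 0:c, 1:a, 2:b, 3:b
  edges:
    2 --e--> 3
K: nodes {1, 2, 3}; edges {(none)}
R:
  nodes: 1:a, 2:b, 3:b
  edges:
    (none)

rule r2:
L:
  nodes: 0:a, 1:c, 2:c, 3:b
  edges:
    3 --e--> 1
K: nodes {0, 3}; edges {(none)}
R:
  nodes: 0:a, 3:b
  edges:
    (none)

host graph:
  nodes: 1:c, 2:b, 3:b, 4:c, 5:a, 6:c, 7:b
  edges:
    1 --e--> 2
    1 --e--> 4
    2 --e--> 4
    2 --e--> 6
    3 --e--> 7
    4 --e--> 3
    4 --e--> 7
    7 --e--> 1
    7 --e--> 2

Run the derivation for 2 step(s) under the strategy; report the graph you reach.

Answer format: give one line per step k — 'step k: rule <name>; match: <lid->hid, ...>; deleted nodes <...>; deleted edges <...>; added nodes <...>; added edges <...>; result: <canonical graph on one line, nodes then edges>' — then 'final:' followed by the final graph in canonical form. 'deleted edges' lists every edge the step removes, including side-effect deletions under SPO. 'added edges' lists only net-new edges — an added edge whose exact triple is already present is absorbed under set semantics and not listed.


step 1: rule r1; match: 0->1, 1->5, 2->3, 3->7; deleted nodes 1; deleted edges (1,2,e); (1,4,e); (3,7,e); (7,1,e); added nodes (none); added edges (none); result: nodes: 2:b, 3:b, 4:c, 5:a, 6:c, 7:b edges: (2,4,e); (2,6,e); (4,3,e); (4,7,e); (7,2,e)
step 2: rule r1; match: 0->4, 1->5, 2->7, 3->2; deleted nodes 4; deleted edges (2,4,e); (4,3,e); (4,7,e); (7,2,e); added nodes (none); added edges (none); result: nodes: 2:b, 3:b, 5:a, 6:c, 7:b edges: (2,6,e)
final:
nodes: 2:b, 3:b, 5:a, 6:c, 7:b
edges: (2,6,e)


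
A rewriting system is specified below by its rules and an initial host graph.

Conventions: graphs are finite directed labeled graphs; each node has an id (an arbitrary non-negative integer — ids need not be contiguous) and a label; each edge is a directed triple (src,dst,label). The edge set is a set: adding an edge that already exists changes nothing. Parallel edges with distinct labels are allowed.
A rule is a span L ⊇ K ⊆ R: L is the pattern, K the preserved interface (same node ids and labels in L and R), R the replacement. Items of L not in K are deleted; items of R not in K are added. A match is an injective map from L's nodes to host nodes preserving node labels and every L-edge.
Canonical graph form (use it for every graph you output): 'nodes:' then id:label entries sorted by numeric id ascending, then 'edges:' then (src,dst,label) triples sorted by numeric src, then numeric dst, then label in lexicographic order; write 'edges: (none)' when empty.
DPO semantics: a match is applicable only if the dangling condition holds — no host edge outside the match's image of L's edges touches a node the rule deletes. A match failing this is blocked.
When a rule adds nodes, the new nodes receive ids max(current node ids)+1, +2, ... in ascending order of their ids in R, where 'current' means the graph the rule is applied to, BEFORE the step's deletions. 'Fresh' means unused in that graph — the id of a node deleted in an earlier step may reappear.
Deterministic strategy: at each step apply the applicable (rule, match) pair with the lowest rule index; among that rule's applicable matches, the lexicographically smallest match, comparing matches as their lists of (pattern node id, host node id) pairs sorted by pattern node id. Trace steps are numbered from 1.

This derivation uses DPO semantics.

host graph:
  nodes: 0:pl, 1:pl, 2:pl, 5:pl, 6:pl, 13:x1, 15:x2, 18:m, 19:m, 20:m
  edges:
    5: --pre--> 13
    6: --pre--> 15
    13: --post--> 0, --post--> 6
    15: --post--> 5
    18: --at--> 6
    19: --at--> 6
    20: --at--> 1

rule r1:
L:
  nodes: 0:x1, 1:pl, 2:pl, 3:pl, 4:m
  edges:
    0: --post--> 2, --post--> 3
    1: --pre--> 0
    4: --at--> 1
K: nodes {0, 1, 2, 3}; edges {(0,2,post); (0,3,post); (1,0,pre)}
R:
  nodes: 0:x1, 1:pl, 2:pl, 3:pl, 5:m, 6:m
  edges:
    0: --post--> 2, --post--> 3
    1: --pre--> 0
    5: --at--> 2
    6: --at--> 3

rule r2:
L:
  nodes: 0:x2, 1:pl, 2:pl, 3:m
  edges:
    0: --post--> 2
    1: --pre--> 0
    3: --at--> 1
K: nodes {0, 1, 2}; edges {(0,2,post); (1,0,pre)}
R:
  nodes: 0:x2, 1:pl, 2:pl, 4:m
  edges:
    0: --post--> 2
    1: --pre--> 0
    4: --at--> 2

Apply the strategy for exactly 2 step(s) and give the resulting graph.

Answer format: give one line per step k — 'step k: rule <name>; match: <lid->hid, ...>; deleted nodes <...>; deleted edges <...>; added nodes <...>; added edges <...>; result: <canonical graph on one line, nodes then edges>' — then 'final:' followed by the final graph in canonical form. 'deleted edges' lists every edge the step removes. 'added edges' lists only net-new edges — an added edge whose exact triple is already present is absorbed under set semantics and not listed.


step 1: rule r2; match: 0->15, 1->6, 2->5, 3->18; deleted nodes 18; deleted edges (18,6,at); added nodes 21; added edges (21,5,at); result: nodes: 0:pl, 1:pl, 2:pl, 5:pl, 6:pl, 13:x1, 15:x2, 19:m, 20:m, 21:m edges: (5,13,pre); (6,15,pre); (13,0,post); (13,6,post); (15,5,post); (19,6,at); (20,1,at); (21,5,at)
step 2: rule r1; match: 0->13, 1->5, 2->0, 3->6, 4->21; deleted nodes 21; deleted edges (21,5,at); added nodes 22, 23; added edges (22,0,at); (23,6,at); result: nodes: 0:pl, 1:pl, 2:pl, 5:pl, 6:pl, 13:x1, 15:x2, 19:m, 20:m, 22:m, 23:m edges: (5,13,pre); (6,15,pre); (13,0,post); (13,6,post); (15,5,post); (19,6,at); (20,1,at); (22,0,at); (23,6,at)
final:
nodes: 0:pl, 1:pl, 2:pl, 5:pl, 6:pl, 13:x1, 15:x2, 19:m, 20:m, 22:m, 23:m
edges: (5,13,pre); (6,15,pre); (13,0,post); (13,6,post); (15,5,post); (19,6,at); (20,1,at); (22,0,at); (23,6,at)


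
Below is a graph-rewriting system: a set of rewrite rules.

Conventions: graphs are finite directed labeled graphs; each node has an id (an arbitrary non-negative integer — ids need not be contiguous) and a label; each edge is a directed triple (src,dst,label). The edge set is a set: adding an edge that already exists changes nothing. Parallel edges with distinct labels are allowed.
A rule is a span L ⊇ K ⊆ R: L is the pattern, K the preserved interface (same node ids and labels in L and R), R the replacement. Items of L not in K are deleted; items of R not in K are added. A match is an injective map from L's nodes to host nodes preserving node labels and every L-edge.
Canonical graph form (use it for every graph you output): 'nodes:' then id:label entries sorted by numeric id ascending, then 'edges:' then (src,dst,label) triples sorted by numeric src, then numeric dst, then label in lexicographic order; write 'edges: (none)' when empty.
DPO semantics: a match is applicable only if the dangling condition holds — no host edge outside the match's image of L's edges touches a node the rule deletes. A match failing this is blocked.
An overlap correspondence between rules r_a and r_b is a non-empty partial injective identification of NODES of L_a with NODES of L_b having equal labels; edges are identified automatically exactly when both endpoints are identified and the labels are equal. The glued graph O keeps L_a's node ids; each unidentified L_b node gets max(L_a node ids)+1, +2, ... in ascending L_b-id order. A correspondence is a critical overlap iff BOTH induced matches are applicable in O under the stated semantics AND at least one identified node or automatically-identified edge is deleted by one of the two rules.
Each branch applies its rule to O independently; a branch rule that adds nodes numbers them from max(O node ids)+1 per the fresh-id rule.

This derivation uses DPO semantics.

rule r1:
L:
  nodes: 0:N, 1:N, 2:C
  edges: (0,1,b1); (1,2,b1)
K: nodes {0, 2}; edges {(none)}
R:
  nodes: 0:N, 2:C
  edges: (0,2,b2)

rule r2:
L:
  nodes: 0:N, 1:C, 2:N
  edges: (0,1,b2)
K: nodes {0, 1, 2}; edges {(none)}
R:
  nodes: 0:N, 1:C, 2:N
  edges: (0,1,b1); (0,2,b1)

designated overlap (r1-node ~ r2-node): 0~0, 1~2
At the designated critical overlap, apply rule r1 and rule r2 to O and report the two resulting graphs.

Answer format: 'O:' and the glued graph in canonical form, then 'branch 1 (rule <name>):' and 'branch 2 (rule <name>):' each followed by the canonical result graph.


O:
nodes: 0:N, 1:N, 2:C, 3:C
edges: (0,1,b1); (0,3,b2); (1,2,b1)
branch 1 (rule r1):
nodes: 0:N, 2:C, 3:C
edges: (0,2,b2); (0,3,b2)
branch 2 (rule r2):
nodes: 0:N, 1:N, 2:C, 3:C
edges: (0,1,b1); (0,3,b1); (1,2,b1)
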